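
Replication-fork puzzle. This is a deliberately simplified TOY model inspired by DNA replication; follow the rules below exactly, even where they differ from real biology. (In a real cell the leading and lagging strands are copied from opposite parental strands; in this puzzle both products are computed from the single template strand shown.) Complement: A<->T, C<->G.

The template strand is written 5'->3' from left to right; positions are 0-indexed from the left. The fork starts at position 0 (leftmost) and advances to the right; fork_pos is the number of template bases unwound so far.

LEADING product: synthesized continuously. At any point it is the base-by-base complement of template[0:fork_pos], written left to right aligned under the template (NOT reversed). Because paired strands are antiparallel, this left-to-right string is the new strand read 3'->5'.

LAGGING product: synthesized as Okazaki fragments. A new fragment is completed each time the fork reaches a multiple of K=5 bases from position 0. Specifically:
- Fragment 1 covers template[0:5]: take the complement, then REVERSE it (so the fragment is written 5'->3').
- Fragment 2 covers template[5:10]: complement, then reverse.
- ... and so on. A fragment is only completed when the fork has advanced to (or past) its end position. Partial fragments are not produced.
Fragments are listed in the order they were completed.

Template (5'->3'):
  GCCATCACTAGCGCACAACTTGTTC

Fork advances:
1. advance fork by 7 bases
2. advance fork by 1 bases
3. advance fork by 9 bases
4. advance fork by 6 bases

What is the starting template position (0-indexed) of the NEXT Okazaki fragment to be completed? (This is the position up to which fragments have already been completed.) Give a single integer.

Answer: 20

Derivation:
Step 1: advance 7 -> fork_pos = 0 + 7 = 7. Reached multiple(s) of 5: 5 -> fragment 1 completed (1 total).
Step 2: advance 1 -> fork_pos = 7 + 1 = 8. Next multiple of 5 is 10 (not reached); still 1 fragment(s).
Step 3: advance 9 -> fork_pos = 8 + 9 = 17. Reached multiple(s) of 5: 10, 15 -> fragments 2-3 completed (3 total).
Step 4: advance 6 -> fork_pos = 17 + 6 = 23. Reached multiple(s) of 5: 20 -> fragment 4 completed (4 total).
4 fragment(s) completed, covering template[0:20] (4 x 5 = 20). The next fragment, fragment 5, covers template[20:25], so it starts at position 20.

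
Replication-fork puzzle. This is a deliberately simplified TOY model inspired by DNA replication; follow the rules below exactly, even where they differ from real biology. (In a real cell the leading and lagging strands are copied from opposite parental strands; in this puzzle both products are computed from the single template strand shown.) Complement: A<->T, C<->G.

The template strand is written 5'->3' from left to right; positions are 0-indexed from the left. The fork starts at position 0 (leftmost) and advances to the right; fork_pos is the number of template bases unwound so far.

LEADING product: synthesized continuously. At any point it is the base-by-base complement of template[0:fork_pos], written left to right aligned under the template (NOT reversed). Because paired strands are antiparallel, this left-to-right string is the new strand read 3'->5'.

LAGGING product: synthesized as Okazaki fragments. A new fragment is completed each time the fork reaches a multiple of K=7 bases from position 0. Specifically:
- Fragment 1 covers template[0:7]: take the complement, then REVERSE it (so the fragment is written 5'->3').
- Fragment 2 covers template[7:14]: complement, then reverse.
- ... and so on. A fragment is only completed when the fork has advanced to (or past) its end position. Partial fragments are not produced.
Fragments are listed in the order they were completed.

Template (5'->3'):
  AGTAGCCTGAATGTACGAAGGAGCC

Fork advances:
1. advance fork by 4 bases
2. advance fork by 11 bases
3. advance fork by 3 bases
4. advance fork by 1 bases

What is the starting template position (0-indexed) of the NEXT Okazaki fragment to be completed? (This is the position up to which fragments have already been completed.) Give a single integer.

Answer: 14

Derivation:
Step 1: advance 4 -> fork_pos = 0 + 4 = 4. Next multiple of 7 is 7 (not reached); still 0 fragment(s).
Step 2: advance 11 -> fork_pos = 4 + 11 = 15. Reached multiple(s) of 7: 7, 14 -> fragments 1-2 completed (2 total).
Step 3: advance 3 -> fork_pos = 15 + 3 = 18. Next multiple of 7 is 21 (not reached); still 2 fragment(s).
Step 4: advance 1 -> fork_pos = 18 + 1 = 19. Next multiple of 7 is 21 (not reached); still 2 fragment(s).
2 fragment(s) completed, covering template[0:14] (2 x 7 = 14). The next fragment, fragment 3, covers template[14:21], so it starts at position 14.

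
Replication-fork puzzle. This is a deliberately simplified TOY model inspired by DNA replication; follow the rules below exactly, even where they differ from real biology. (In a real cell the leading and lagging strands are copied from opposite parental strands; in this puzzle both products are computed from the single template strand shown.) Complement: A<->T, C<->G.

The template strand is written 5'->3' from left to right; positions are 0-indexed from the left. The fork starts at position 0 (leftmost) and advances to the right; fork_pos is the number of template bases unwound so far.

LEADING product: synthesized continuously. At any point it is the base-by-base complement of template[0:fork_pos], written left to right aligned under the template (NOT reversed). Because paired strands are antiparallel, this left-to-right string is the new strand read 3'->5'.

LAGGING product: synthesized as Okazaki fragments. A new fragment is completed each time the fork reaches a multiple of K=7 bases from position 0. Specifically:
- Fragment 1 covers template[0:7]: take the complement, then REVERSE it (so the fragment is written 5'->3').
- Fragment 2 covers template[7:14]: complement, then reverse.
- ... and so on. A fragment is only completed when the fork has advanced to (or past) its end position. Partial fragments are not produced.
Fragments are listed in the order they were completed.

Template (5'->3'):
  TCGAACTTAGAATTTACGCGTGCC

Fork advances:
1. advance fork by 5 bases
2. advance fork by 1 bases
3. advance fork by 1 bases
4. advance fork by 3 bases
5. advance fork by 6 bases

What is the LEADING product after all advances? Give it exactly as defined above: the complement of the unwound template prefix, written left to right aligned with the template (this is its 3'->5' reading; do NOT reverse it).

Answer: AGCTTGAATCTTAAAT

Derivation:
Step 1: advance 5 -> fork_pos = 0 + 5 = 5.
Step 2: advance 1 -> fork_pos = 5 + 1 = 6.
Step 3: advance 1 -> fork_pos = 6 + 1 = 7.
Step 4: advance 3 -> fork_pos = 7 + 3 = 10.
Step 5: advance 6 -> fork_pos = 10 + 6 = 16.
Unwound prefix: template[0:16] = TCGAACTTAGAATTTA
Complement it base by base (A<->T, C<->G), keeping left-to-right order:
  [0:5] TCGAA -> AGCTT
  [5:10] CTTAG -> GAATC
  [10:15] AATTT -> TTAAA
  [15:16] A -> T
Concatenate: AGCTTGAATCTTAAAT (length 16; written aligned with the template, i.e. 3'->5').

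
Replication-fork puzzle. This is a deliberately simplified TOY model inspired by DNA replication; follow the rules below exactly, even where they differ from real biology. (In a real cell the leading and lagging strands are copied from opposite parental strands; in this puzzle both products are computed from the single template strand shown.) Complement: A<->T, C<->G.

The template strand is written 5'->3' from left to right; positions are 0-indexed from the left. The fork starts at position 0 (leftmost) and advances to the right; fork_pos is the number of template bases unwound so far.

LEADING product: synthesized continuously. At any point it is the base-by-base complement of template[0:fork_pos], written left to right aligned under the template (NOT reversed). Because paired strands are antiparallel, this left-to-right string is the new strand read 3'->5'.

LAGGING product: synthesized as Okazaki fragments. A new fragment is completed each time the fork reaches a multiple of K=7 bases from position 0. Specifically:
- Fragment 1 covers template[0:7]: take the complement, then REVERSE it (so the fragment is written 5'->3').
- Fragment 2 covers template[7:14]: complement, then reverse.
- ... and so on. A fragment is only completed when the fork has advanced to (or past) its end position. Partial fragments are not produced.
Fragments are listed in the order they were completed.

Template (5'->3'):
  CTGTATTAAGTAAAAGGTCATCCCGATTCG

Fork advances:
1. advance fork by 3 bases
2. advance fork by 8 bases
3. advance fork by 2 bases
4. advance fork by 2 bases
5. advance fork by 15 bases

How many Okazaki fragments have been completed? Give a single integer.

Step 1: advance 3 -> fork_pos = 0 + 3 = 3. Next multiple of 7 is 7 (not reached); still 0 fragment(s).
Step 2: advance 8 -> fork_pos = 3 + 8 = 11. Reached multiple(s) of 7: 7 -> fragment 1 completed (1 total).
Step 3: advance 2 -> fork_pos = 11 + 2 = 13. Next multiple of 7 is 14 (not reached); still 1 fragment(s).
Step 4: advance 2 -> fork_pos = 13 + 2 = 15. Reached multiple(s) of 7: 14 -> fragment 2 completed (2 total).
Step 5: advance 15 -> fork_pos = 15 + 15 = 30. Reached multiple(s) of 7: 21, 28 -> fragments 3-4 completed (4 total).
Check: final fork_pos = 30; the multiples of 7 that are <= 30 are 7..28 -> 30 // 7 = 4 completed fragment(s).

Answer: 4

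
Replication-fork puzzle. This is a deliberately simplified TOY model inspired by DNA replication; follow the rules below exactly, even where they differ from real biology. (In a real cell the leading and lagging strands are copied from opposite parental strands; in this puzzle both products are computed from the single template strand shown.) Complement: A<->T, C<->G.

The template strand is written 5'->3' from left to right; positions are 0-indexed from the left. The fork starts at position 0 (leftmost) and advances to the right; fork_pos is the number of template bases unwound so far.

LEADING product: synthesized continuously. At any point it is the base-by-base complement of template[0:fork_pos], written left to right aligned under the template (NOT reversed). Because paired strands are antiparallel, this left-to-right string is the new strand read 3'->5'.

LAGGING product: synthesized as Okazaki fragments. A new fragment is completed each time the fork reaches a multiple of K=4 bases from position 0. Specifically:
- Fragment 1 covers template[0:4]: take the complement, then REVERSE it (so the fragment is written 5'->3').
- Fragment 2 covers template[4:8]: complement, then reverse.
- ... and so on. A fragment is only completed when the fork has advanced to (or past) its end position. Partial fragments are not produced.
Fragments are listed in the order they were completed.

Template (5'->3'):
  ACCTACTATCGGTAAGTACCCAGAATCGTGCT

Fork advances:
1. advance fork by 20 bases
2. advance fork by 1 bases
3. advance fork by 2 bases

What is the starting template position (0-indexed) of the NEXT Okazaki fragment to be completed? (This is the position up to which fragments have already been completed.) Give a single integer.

Answer: 20

Derivation:
Step 1: advance 20 -> fork_pos = 0 + 20 = 20. Reached multiple(s) of 4: 4, 8, 12, 16, 20 -> fragments 1-5 completed (5 total).
Step 2: advance 1 -> fork_pos = 20 + 1 = 21. Next multiple of 4 is 24 (not reached); still 5 fragment(s).
Step 3: advance 2 -> fork_pos = 21 + 2 = 23. Next multiple of 4 is 24 (not reached); still 5 fragment(s).
5 fragment(s) completed, covering template[0:20] (5 x 4 = 20). The next fragment, fragment 6, covers template[20:24], so it starts at position 20.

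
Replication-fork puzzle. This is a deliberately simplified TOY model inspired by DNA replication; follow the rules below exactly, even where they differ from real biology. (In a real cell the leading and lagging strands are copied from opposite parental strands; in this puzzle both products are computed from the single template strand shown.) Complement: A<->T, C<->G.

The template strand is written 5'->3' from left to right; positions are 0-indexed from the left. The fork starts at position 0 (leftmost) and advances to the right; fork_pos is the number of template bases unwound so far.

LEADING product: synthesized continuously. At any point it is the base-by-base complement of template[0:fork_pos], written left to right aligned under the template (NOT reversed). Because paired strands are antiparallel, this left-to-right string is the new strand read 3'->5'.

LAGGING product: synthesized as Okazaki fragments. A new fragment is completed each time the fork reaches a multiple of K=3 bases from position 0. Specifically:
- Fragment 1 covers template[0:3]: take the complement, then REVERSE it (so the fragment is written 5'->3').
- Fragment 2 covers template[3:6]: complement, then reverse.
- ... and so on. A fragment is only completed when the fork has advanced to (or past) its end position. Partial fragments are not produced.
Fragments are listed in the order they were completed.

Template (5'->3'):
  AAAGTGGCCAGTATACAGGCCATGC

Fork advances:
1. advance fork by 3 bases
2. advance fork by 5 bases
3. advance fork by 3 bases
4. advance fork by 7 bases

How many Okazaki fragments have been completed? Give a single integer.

Step 1: advance 3 -> fork_pos = 0 + 3 = 3. Reached multiple(s) of 3: 3 -> fragment 1 completed (1 total).
Step 2: advance 5 -> fork_pos = 3 + 5 = 8. Reached multiple(s) of 3: 6 -> fragment 2 completed (2 total).
Step 3: advance 3 -> fork_pos = 8 + 3 = 11. Reached multiple(s) of 3: 9 -> fragment 3 completed (3 total).
Step 4: advance 7 -> fork_pos = 11 + 7 = 18. Reached multiple(s) of 3: 12, 15, 18 -> fragments 4-6 completed (6 total).
Check: final fork_pos = 18; the multiples of 3 that are <= 18 are 3..18 -> 18 // 3 = 6 completed fragment(s).

Answer: 6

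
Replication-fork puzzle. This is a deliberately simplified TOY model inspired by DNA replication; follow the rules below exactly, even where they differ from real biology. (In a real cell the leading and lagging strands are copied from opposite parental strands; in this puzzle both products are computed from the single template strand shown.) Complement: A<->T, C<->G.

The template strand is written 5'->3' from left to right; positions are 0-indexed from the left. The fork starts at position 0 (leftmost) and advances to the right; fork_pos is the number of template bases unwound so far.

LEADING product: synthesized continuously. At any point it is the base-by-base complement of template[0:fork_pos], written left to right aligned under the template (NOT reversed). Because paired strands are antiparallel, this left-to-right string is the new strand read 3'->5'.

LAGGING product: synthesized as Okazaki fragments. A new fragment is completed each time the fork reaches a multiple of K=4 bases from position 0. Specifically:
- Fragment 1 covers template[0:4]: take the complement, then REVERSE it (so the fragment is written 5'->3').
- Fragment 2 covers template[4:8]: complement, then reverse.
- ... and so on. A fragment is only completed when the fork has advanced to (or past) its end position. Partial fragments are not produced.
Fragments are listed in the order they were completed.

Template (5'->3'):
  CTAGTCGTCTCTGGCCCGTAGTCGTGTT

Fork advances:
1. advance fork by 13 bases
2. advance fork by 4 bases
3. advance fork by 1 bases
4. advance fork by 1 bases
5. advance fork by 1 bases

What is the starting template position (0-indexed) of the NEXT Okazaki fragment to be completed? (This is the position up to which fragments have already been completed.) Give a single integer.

Answer: 20

Derivation:
Step 1: advance 13 -> fork_pos = 0 + 13 = 13. Reached multiple(s) of 4: 4, 8, 12 -> fragments 1-3 completed (3 total).
Step 2: advance 4 -> fork_pos = 13 + 4 = 17. Reached multiple(s) of 4: 16 -> fragment 4 completed (4 total).
Step 3: advance 1 -> fork_pos = 17 + 1 = 18. Next multiple of 4 is 20 (not reached); still 4 fragment(s).
Step 4: advance 1 -> fork_pos = 18 + 1 = 19. Next multiple of 4 is 20 (not reached); still 4 fragment(s).
Step 5: advance 1 -> fork_pos = 19 + 1 = 20. Reached multiple(s) of 4: 20 -> fragment 5 completed (5 total).
5 fragment(s) completed, covering template[0:20] (5 x 4 = 20). The next fragment, fragment 6, covers template[20:24], so it starts at position 20.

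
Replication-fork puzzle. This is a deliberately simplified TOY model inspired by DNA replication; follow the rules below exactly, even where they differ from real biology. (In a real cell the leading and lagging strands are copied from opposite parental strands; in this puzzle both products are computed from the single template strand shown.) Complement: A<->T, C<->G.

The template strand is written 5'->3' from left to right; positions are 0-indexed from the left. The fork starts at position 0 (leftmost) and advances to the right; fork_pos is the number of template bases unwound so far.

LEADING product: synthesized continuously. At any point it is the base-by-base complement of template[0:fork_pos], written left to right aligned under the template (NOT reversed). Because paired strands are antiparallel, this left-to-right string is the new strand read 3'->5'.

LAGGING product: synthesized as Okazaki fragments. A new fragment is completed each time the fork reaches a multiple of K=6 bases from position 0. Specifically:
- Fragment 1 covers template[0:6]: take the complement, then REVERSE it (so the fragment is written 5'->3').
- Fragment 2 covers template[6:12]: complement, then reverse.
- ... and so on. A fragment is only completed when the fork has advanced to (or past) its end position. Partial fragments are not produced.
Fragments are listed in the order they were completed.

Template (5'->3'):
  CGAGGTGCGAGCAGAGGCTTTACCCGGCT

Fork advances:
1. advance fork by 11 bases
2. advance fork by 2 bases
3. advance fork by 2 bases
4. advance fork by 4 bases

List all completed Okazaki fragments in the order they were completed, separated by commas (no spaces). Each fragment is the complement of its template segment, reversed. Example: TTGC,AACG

Answer: ACCTCG,GCTCGC,GCCTCT

Derivation:
Step 1: advance 11 -> fork_pos = 0 + 11 = 11. Reached multiple(s) of 6: 6 -> fragment 1 completed (1 total).
Step 2: advance 2 -> fork_pos = 11 + 2 = 13. Reached multiple(s) of 6: 12 -> fragment 2 completed (2 total).
Step 3: advance 2 -> fork_pos = 13 + 2 = 15. Next multiple of 6 is 18 (not reached); still 2 fragment(s).
Step 4: advance 4 -> fork_pos = 15 + 4 = 19. Reached multiple(s) of 6: 18 -> fragment 3 completed (3 total).
Final fork_pos = 19, so 3 fragment(s) are complete. Build each: template segment -> complement -> reverse.
Fragment 1: template[0:6] = CGAGGT -> complement GCTCCA -> reversed ACCTCG
Fragment 2: template[6:12] = GCGAGC -> complement CGCTCG -> reversed GCTCGC
Fragment 3: template[12:18] = AGAGGC -> complement TCTCCG -> reversed GCCTCT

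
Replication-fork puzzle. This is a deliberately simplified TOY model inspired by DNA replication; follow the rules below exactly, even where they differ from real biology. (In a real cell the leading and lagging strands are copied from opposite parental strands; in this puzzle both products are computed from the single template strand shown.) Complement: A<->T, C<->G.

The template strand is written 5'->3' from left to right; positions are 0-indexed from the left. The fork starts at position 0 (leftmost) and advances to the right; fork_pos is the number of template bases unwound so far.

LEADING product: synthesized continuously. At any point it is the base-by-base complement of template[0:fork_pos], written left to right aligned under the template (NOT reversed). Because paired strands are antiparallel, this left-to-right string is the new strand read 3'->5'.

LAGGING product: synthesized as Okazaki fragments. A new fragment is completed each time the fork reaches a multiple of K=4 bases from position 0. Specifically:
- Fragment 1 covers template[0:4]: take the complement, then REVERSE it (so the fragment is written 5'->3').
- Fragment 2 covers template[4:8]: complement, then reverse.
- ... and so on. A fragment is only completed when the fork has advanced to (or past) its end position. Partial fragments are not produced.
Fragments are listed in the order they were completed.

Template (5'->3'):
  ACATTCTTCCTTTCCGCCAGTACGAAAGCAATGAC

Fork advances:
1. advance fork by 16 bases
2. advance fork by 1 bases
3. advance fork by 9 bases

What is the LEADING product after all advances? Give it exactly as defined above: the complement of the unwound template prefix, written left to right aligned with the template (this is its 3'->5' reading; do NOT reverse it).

Step 1: advance 16 -> fork_pos = 0 + 16 = 16.
Step 2: advance 1 -> fork_pos = 16 + 1 = 17.
Step 3: advance 9 -> fork_pos = 17 + 9 = 26.
Unwound prefix: template[0:26] = ACATTCTTCCTTTCCGCCAGTACGAA
Complement it base by base (A<->T, C<->G), keeping left-to-right order:
  [0:5] ACATT -> TGTAA
  [5:10] CTTCC -> GAAGG
  [10:15] TTTCC -> AAAGG
  [15:20] GCCAG -> CGGTC
  [20:25] TACGA -> ATGCT
  [25:26] A -> T
Concatenate: TGTAAGAAGGAAAGGCGGTCATGCTT (length 26; written aligned with the template, i.e. 3'->5').

Answer: TGTAAGAAGGAAAGGCGGTCATGCTT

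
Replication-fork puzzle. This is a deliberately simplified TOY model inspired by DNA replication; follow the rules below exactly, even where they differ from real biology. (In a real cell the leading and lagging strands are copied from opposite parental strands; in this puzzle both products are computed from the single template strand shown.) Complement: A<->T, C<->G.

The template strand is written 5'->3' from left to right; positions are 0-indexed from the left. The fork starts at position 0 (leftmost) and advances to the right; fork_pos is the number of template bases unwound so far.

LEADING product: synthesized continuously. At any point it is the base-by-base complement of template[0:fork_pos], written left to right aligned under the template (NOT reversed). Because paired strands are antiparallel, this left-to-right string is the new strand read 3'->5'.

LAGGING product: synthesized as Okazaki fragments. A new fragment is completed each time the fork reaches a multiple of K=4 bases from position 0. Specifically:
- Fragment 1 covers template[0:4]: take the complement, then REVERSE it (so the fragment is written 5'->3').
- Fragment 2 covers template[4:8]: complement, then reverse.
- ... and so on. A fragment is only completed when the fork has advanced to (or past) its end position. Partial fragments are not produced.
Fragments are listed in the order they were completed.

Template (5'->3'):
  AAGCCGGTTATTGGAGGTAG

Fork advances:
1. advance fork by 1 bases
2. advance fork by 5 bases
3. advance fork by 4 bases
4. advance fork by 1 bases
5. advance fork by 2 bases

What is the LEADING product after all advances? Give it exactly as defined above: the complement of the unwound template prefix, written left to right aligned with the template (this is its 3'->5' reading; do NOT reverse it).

Step 1: advance 1 -> fork_pos = 0 + 1 = 1.
Step 2: advance 5 -> fork_pos = 1 + 5 = 6.
Step 3: advance 4 -> fork_pos = 6 + 4 = 10.
Step 4: advance 1 -> fork_pos = 10 + 1 = 11.
Step 5: advance 2 -> fork_pos = 11 + 2 = 13.
Unwound prefix: template[0:13] = AAGCCGGTTATTG
Complement it base by base (A<->T, C<->G), keeping left-to-right order:
  [0:5] AAGCC -> TTCGG
  [5:10] GGTTA -> CCAAT
  [10:13] TTG -> AAC
Concatenate: TTCGGCCAATAAC (length 13; written aligned with the template, i.e. 3'->5').

Answer: TTCGGCCAATAAC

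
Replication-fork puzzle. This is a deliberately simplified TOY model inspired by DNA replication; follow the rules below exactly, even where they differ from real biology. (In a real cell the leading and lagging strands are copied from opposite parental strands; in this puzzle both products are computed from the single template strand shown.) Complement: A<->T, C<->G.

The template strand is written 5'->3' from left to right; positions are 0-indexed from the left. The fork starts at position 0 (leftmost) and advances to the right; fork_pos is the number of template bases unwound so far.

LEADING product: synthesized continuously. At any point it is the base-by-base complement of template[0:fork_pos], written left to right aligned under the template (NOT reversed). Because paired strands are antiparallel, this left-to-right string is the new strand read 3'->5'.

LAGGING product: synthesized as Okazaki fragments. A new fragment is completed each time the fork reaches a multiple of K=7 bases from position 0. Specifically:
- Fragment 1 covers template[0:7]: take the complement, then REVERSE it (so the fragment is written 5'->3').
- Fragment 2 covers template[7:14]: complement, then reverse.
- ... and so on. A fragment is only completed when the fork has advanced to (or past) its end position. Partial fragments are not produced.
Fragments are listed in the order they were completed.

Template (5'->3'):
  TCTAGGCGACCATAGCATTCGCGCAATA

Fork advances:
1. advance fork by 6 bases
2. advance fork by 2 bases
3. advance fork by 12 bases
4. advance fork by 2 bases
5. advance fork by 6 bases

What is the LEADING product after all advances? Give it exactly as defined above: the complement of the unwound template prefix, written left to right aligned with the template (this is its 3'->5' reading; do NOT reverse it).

Answer: AGATCCGCTGGTATCGTAAGCGCGTTAT

Derivation:
Step 1: advance 6 -> fork_pos = 0 + 6 = 6.
Step 2: advance 2 -> fork_pos = 6 + 2 = 8.
Step 3: advance 12 -> fork_pos = 8 + 12 = 20.
Step 4: advance 2 -> fork_pos = 20 + 2 = 22.
Step 5: advance 6 -> fork_pos = 22 + 6 = 28.
Unwound prefix: template[0:28] = TCTAGGCGACCATAGCATTCGCGCAATA
Complement it base by base (A<->T, C<->G), keeping left-to-right order:
  [0:5] TCTAG -> AGATC
  [5:10] GCGAC -> CGCTG
  [10:15] CATAG -> GTATC
  [15:20] CATTC -> GTAAG
  [20:25] GCGCA -> CGCGT
  [25:28] ATA -> TAT
Concatenate: AGATCCGCTGGTATCGTAAGCGCGTTAT (length 28; written aligned with the template, i.e. 3'->5').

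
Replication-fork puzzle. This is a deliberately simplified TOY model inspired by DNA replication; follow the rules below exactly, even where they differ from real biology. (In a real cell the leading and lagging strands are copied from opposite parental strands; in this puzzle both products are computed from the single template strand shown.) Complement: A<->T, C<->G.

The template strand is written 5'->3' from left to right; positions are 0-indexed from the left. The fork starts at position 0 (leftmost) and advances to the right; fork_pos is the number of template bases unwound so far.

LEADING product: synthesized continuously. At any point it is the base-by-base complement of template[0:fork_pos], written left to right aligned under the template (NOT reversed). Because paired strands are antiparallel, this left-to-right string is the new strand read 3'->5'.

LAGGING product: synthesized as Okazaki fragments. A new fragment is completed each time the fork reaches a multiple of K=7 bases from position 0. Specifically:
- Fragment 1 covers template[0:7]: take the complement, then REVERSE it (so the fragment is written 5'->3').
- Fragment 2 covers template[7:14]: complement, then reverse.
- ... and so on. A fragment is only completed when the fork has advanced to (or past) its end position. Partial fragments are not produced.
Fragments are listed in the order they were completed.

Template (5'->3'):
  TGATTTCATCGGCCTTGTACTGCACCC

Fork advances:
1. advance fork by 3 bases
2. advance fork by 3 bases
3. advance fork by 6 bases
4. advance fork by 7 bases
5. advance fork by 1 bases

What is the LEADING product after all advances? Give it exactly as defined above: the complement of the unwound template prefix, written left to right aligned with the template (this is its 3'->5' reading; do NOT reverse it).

Step 1: advance 3 -> fork_pos = 0 + 3 = 3.
Step 2: advance 3 -> fork_pos = 3 + 3 = 6.
Step 3: advance 6 -> fork_pos = 6 + 6 = 12.
Step 4: advance 7 -> fork_pos = 12 + 7 = 19.
Step 5: advance 1 -> fork_pos = 19 + 1 = 20.
Unwound prefix: template[0:20] = TGATTTCATCGGCCTTGTAC
Complement it base by base (A<->T, C<->G), keeping left-to-right order:
  [0:5] TGATT -> ACTAA
  [5:10] TCATC -> AGTAG
  [10:15] GGCCT -> CCGGA
  [15:20] TGTAC -> ACATG
Concatenate: ACTAAAGTAGCCGGAACATG (length 20; written aligned with the template, i.e. 3'->5').

Answer: ACTAAAGTAGCCGGAACATG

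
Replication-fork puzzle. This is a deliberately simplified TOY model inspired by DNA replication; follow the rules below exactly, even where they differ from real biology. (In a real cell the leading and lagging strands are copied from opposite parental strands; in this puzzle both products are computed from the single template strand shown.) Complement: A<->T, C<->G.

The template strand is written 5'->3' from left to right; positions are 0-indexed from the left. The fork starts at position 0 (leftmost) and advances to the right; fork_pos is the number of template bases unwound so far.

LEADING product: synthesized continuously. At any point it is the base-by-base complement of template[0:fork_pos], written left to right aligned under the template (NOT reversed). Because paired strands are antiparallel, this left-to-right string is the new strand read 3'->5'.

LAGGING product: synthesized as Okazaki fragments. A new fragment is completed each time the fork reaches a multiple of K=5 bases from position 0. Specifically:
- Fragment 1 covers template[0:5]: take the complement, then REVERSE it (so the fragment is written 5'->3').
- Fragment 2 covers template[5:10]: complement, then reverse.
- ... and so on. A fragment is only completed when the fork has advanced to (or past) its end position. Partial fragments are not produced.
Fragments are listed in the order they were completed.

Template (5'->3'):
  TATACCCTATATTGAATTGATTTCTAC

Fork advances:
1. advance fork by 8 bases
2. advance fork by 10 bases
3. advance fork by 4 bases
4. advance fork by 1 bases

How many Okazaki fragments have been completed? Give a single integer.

Step 1: advance 8 -> fork_pos = 0 + 8 = 8. Reached multiple(s) of 5: 5 -> fragment 1 completed (1 total).
Step 2: advance 10 -> fork_pos = 8 + 10 = 18. Reached multiple(s) of 5: 10, 15 -> fragments 2-3 completed (3 total).
Step 3: advance 4 -> fork_pos = 18 + 4 = 22. Reached multiple(s) of 5: 20 -> fragment 4 completed (4 total).
Step 4: advance 1 -> fork_pos = 22 + 1 = 23. Next multiple of 5 is 25 (not reached); still 4 fragment(s).
Check: final fork_pos = 23; the multiples of 5 that are <= 23 are 5..20 -> 23 // 5 = 4 completed fragment(s).

Answer: 4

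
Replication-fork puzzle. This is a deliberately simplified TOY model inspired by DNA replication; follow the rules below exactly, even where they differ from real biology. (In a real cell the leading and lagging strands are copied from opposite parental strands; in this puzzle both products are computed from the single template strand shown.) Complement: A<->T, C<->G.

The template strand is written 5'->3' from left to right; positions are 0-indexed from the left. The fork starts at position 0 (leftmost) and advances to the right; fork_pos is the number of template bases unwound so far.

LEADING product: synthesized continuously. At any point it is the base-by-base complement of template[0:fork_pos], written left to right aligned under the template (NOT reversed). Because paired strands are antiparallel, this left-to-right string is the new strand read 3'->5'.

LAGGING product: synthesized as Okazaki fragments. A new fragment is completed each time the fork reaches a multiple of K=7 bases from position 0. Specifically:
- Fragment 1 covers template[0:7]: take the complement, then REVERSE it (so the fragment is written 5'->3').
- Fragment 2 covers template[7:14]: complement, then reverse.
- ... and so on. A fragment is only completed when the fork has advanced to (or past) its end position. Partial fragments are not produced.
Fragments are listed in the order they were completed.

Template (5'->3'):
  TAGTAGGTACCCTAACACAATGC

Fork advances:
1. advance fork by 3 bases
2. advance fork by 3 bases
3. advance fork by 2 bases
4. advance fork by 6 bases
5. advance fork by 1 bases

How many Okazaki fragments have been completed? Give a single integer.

Answer: 2

Derivation:
Step 1: advance 3 -> fork_pos = 0 + 3 = 3. Next multiple of 7 is 7 (not reached); still 0 fragment(s).
Step 2: advance 3 -> fork_pos = 3 + 3 = 6. Next multiple of 7 is 7 (not reached); still 0 fragment(s).
Step 3: advance 2 -> fork_pos = 6 + 2 = 8. Reached multiple(s) of 7: 7 -> fragment 1 completed (1 total).
Step 4: advance 6 -> fork_pos = 8 + 6 = 14. Reached multiple(s) of 7: 14 -> fragment 2 completed (2 total).
Step 5: advance 1 -> fork_pos = 14 + 1 = 15. Next multiple of 7 is 21 (not reached); still 2 fragment(s).
Check: final fork_pos = 15; the multiples of 7 that are <= 15 are 7..14 -> 15 // 7 = 2 completed fragment(s).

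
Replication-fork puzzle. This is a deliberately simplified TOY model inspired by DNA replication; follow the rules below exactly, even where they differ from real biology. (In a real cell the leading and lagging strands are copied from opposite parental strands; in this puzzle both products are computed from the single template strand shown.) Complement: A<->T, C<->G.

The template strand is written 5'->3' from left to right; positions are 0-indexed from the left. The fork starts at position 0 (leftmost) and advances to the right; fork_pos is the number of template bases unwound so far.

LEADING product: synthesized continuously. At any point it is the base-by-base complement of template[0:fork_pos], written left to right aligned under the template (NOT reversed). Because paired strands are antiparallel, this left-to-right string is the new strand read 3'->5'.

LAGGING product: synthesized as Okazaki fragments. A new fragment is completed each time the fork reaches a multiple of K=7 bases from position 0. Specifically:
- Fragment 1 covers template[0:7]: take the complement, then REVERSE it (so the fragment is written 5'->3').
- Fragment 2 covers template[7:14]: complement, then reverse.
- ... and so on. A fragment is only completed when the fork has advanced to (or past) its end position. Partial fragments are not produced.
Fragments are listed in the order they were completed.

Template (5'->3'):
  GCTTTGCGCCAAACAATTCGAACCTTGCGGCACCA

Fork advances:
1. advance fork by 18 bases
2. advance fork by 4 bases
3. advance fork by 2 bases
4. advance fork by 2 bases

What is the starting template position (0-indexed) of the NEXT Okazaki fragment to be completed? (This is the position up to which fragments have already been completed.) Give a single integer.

Step 1: advance 18 -> fork_pos = 0 + 18 = 18. Reached multiple(s) of 7: 7, 14 -> fragments 1-2 completed (2 total).
Step 2: advance 4 -> fork_pos = 18 + 4 = 22. Reached multiple(s) of 7: 21 -> fragment 3 completed (3 total).
Step 3: advance 2 -> fork_pos = 22 + 2 = 24. Next multiple of 7 is 28 (not reached); still 3 fragment(s).
Step 4: advance 2 -> fork_pos = 24 + 2 = 26. Next multiple of 7 is 28 (not reached); still 3 fragment(s).
3 fragment(s) completed, covering template[0:21] (3 x 7 = 21). The next fragment, fragment 4, covers template[21:28], so it starts at position 21.

Answer: 21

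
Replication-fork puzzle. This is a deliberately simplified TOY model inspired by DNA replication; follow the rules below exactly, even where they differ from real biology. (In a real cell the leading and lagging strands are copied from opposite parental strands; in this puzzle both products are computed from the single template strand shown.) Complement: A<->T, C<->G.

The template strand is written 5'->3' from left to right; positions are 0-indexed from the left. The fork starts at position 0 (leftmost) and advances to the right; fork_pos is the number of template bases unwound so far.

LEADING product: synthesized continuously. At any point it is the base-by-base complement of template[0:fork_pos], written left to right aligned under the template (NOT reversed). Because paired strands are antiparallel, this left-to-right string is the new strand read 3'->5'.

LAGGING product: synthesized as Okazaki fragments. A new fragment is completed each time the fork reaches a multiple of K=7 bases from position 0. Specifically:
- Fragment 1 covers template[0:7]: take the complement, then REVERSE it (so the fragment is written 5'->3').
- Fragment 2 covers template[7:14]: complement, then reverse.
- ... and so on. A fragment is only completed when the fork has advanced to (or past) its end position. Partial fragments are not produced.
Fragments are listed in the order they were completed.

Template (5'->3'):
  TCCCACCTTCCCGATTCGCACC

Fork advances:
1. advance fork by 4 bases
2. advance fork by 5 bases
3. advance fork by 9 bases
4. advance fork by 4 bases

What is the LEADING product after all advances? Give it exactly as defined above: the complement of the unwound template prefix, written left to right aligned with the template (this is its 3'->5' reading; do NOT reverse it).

Step 1: advance 4 -> fork_pos = 0 + 4 = 4.
Step 2: advance 5 -> fork_pos = 4 + 5 = 9.
Step 3: advance 9 -> fork_pos = 9 + 9 = 18.
Step 4: advance 4 -> fork_pos = 18 + 4 = 22.
Unwound prefix: template[0:22] = TCCCACCTTCCCGATTCGCACC
Complement it base by base (A<->T, C<->G), keeping left-to-right order:
  [0:5] TCCCA -> AGGGT
  [5:10] CCTTC -> GGAAG
  [10:15] CCGAT -> GGCTA
  [15:20] TCGCA -> AGCGT
  [20:22] CC -> GG
Concatenate: AGGGTGGAAGGGCTAAGCGTGG (length 22; written aligned with the template, i.e. 3'->5').

Answer: AGGGTGGAAGGGCTAAGCGTGG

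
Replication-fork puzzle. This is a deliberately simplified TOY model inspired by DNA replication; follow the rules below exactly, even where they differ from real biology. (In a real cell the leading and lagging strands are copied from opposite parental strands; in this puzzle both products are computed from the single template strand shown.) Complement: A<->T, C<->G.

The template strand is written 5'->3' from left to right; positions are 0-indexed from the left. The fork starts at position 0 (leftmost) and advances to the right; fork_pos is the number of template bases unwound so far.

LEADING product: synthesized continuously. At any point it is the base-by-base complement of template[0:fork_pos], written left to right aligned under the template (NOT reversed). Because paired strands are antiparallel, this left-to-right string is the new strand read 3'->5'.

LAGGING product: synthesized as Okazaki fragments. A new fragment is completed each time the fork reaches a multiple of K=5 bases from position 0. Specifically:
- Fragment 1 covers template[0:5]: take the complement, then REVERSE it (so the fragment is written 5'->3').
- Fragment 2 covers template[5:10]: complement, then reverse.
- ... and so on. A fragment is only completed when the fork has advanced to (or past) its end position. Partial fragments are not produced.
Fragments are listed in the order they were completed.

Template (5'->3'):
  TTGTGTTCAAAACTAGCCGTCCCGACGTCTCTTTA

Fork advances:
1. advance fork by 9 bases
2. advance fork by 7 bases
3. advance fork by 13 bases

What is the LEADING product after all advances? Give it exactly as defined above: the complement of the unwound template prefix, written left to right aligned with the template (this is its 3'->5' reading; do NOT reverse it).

Step 1: advance 9 -> fork_pos = 0 + 9 = 9.
Step 2: advance 7 -> fork_pos = 9 + 7 = 16.
Step 3: advance 13 -> fork_pos = 16 + 13 = 29.
Unwound prefix: template[0:29] = TTGTGTTCAAAACTAGCCGTCCCGACGTC
Complement it base by base (A<->T, C<->G), keeping left-to-right order:
  [0:5] TTGTG -> AACAC
  [5:10] TTCAA -> AAGTT
  [10:15] AACTA -> TTGAT
  [15:20] GCCGT -> CGGCA
  [20:25] CCCGA -> GGGCT
  [25:29] CGTC -> GCAG
Concatenate: AACACAAGTTTTGATCGGCAGGGCTGCAG (length 29; written aligned with the template, i.e. 3'->5').

Answer: AACACAAGTTTTGATCGGCAGGGCTGCAG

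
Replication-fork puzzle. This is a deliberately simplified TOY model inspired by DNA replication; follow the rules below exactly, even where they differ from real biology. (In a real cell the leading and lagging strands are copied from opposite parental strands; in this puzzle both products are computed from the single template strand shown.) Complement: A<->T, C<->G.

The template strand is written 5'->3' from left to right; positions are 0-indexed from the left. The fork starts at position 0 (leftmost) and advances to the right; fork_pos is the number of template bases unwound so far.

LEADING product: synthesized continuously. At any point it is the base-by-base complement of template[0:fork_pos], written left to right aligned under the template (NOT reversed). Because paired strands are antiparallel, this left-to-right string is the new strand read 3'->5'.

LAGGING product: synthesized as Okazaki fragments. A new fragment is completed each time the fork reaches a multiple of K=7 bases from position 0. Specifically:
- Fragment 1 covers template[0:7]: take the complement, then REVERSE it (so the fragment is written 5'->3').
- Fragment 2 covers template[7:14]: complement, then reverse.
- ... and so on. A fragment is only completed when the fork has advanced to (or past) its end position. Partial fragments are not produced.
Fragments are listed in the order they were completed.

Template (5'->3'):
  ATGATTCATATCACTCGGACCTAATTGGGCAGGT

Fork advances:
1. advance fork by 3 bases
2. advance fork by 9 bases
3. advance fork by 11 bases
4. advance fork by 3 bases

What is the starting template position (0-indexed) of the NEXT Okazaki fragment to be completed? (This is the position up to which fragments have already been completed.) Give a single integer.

Answer: 21

Derivation:
Step 1: advance 3 -> fork_pos = 0 + 3 = 3. Next multiple of 7 is 7 (not reached); still 0 fragment(s).
Step 2: advance 9 -> fork_pos = 3 + 9 = 12. Reached multiple(s) of 7: 7 -> fragment 1 completed (1 total).
Step 3: advance 11 -> fork_pos = 12 + 11 = 23. Reached multiple(s) of 7: 14, 21 -> fragments 2-3 completed (3 total).
Step 4: advance 3 -> fork_pos = 23 + 3 = 26. Next multiple of 7 is 28 (not reached); still 3 fragment(s).
3 fragment(s) completed, covering template[0:21] (3 x 7 = 21). The next fragment, fragment 4, covers template[21:28], so it starts at position 21.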